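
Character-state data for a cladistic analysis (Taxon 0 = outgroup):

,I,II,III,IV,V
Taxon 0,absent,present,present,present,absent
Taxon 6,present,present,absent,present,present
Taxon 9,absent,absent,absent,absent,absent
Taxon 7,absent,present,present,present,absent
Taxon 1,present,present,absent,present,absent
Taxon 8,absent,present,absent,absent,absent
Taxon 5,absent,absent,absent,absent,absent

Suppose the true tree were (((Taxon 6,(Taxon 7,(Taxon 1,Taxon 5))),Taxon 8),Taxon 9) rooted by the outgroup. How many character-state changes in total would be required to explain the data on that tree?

10

Map each character onto (((Taxon 6,(Taxon 7,(Taxon 1,Taxon 5))),Taxon 8),Taxon 9) (rooted by Taxon 0) and count the minimum state changes it requires (Fitch parsimony):
I: 2; II: 2; III: 2; IV: 3; V: 1.
Total tree length = 10.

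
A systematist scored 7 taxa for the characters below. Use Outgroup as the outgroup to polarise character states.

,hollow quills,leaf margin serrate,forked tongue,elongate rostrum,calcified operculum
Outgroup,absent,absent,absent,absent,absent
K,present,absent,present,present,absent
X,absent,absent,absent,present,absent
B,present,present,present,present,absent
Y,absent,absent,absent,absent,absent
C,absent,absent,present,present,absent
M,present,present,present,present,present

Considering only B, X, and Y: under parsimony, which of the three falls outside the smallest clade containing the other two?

The outgroup has state 'absent' for every character, so 'present' is the derived state throughout.
hollow quills: derived state 'present' in B, K, and M only — synapomorphy for {B, K, M}.
Only B and M show the derived state 'present' for leaf margin serrate, supporting them as a clade.
forked tongue: derived state 'present' in B, C, K, and M only — synapomorphy for {B, C, K, M}.
Only B, C, K, M, and X show the derived state 'present' for elongate rostrum, supporting them as a clade.
calcified operculum (derived state 'present') is unique to M (autapomorphy; uninformative for grouping).
Most parsimonious ingroup topology: ((((K,(B,M)),C),X),Y).
B and X share a more recent common ancestor with each other than either does with Y, so Y is the least closely related of the three.

Y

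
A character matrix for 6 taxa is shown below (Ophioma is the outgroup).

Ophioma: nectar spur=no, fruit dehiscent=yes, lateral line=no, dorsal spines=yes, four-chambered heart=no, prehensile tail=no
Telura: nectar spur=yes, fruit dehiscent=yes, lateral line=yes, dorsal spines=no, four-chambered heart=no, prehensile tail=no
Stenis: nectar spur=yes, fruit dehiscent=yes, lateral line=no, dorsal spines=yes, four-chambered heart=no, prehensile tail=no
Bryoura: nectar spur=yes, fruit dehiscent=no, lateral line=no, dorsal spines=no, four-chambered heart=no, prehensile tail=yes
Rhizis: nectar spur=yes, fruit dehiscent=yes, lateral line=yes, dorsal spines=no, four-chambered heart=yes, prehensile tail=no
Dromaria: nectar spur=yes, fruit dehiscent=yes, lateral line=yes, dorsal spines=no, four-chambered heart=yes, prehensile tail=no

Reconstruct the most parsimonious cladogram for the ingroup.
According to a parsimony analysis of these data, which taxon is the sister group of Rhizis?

Character polarity is set by the outgroup: the derived state is whichever differs from the outgroup's state, so for fruit dehiscent, dorsal spines the derived state is 'no', and for the remaining characters it is 'yes'.
All ingroup taxa share the derived state 'yes' for nectar spur; it defines the ingroup but does not resolve relationships within it.
fruit dehiscent (derived state 'no') is unique to Bryoura (autapomorphy; uninformative for grouping).
lateral line (derived state 'yes') is shared by Dromaria, Rhizis, and Telura — a synapomorphy uniting that clade.
Only Bryoura, Dromaria, Rhizis, and Telura show the derived state 'no' for dorsal spines, supporting them as a clade.
four-chambered heart: derived state 'yes' in Dromaria and Rhizis only — synapomorphy for {Dromaria, Rhizis}.
prehensile tail (derived state 'yes') is unique to Bryoura (autapomorphy; uninformative for grouping).
Most parsimonious ingroup topology: (((Telura,(Rhizis,Dromaria)),Bryoura),Stenis).
Rhizis and Dromaria form a cherry on this tree, so they are sister taxa.

Dromaria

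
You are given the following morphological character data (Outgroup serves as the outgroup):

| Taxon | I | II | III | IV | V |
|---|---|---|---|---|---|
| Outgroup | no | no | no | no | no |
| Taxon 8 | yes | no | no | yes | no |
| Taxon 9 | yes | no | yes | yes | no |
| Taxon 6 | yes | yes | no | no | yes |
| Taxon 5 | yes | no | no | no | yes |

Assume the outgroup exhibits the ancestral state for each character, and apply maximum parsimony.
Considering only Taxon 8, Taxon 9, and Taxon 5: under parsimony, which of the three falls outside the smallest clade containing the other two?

The outgroup has state 'no' for every character, so 'yes' is the derived state throughout.
I (derived state 'yes') is shared by all ingroup taxa — unites the whole ingroup.
II (derived state 'yes') is unique to Taxon 6 (autapomorphy; uninformative for grouping).
III: derived state 'yes' in Taxon 9 only — an autapomorphy, so it tells us nothing about relationships among taxa.
IV: derived state 'yes' in Taxon 8 and Taxon 9 only — synapomorphy for {Taxon 8, Taxon 9}.
V: derived state 'yes' in Taxon 5 and Taxon 6 only — synapomorphy for {Taxon 5, Taxon 6}.
Most parsimonious ingroup topology: ((Taxon 8,Taxon 9),(Taxon 6,Taxon 5)).
Taxon 9 and Taxon 8 share a more recent common ancestor with each other than either does with Taxon 5, so Taxon 5 is the least closely related of the three.

Taxon 5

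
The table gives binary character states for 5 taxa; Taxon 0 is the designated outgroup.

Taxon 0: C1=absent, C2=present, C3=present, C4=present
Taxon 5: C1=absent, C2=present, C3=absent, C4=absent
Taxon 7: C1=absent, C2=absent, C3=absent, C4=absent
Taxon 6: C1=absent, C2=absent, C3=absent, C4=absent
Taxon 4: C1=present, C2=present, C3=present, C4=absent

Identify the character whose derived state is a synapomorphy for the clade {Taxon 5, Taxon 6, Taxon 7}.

C3

Character polarity is set by the outgroup: the derived state is whichever differs from the outgroup's state, so for C2, C3, C4 the derived state is 'absent', and for the remaining characters it is 'present'.
C1 (derived state 'present') is unique to Taxon 4 (autapomorphy; uninformative for grouping).
C2: derived state 'absent' in Taxon 6 and Taxon 7 only — synapomorphy for {Taxon 6, Taxon 7}.
C3 (derived state 'absent') is shared by Taxon 5, Taxon 6, and Taxon 7 — a synapomorphy uniting that clade.
C4 (derived state 'absent') is shared by all ingroup taxa — unites the whole ingroup.
Most parsimonious ingroup topology: (((Taxon 6,Taxon 7),Taxon 5),Taxon 4).
The clade {Taxon 5, Taxon 6, Taxon 7} is supported by C3: its derived state 'absent' occurs in exactly those taxa and in no other taxon (including the outgroup).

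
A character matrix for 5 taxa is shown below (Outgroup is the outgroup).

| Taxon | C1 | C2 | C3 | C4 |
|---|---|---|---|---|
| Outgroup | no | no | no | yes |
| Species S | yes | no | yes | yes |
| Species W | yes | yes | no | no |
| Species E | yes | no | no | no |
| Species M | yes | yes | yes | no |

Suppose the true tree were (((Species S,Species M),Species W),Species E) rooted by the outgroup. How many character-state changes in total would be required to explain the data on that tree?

6

Map each character onto (((Species S,Species M),Species W),Species E) (rooted by Outgroup) and count the minimum state changes it requires (Fitch parsimony):
C1: 1; C2: 2; C3: 1; C4: 2.
Total tree length = 6.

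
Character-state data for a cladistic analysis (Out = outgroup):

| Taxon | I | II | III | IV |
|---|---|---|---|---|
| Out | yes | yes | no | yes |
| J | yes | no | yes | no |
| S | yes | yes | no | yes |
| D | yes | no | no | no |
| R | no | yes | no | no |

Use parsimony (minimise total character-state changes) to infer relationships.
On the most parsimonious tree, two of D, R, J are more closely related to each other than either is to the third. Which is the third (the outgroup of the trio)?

R

Character polarity is set by the outgroup: the derived state is whichever differs from the outgroup's state, so for I, II, IV the derived state is 'no', and for the remaining characters it is 'yes'.
I: derived state 'no' in R only — an autapomorphy, so it tells us nothing about relationships among taxa.
II (derived state 'no') is shared by D and J — a synapomorphy uniting that clade.
III: derived state 'yes' in J only — an autapomorphy, so it tells us nothing about relationships among taxa.
IV (derived state 'no') is shared by D, J, and R — a synapomorphy uniting that clade.
Most parsimonious ingroup topology: (((J,D),R),S).
J and D share a more recent common ancestor with each other than either does with R, so R is the least closely related of the three.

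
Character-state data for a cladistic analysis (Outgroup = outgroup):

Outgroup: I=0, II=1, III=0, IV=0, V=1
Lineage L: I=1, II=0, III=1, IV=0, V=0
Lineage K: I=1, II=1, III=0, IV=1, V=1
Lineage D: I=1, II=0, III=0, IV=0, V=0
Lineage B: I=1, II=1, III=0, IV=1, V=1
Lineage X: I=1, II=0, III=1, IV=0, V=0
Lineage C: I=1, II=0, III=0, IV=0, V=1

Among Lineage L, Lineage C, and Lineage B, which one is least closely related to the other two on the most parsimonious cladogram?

Character polarity is set by the outgroup: the derived state is whichever differs from the outgroup's state, so for II, V the derived state is '0', and for the remaining characters it is '1'.
I (derived state '1') is shared by all ingroup taxa — unites the whole ingroup.
II (derived state '0') is shared by Lineage C, Lineage D, Lineage L, and Lineage X — a synapomorphy uniting that clade.
III (derived state '1') is shared by Lineage L and Lineage X — a synapomorphy uniting that clade.
IV (derived state '1') is shared by Lineage B and Lineage K — a synapomorphy uniting that clade.
V (derived state '0') is shared by Lineage D, Lineage L, and Lineage X — a synapomorphy uniting that clade.
Most parsimonious ingroup topology: ((((Lineage L,Lineage X),Lineage D),Lineage C),(Lineage K,Lineage B)).
Lineage L and Lineage C share a more recent common ancestor with each other than either does with Lineage B, so Lineage B is the least closely related of the three.

Lineage B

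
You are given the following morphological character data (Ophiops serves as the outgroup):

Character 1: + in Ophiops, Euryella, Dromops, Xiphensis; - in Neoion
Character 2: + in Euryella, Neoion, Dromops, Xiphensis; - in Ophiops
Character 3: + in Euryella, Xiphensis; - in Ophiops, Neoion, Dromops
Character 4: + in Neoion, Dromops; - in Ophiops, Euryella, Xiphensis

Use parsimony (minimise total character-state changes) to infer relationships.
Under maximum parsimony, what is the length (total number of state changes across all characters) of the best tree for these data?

Character polarity is set by the outgroup: the derived state is whichever differs from the outgroup's state, so for Character 1 the derived state is '-', and for the remaining characters it is '+'.
Character 1 (derived state '-') is unique to Neoion (autapomorphy; uninformative for grouping).
All ingroup taxa share the derived state '+' for Character 2; it defines the ingroup but does not resolve relationships within it.
Only Euryella and Xiphensis show the derived state '+' for Character 3, supporting them as a clade.
Character 4: derived state '+' in Dromops and Neoion only — synapomorphy for {Dromops, Neoion}.
Most parsimonious ingroup topology: ((Euryella,Xiphensis),(Neoion,Dromops)).
Changes per character on this tree: Character 1: 1; Character 2: 1; Character 3: 1; Character 4: 1.
Total = 4.

4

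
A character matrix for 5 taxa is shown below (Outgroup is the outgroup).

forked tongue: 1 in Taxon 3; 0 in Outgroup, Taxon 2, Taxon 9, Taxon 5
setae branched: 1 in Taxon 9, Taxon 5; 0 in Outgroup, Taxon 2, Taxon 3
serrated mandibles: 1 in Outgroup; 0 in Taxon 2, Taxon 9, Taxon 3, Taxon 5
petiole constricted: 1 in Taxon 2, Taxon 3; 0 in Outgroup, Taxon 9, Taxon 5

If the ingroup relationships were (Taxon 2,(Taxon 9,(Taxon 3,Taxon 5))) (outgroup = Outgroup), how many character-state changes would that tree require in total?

6

Map each character onto (Taxon 2,(Taxon 9,(Taxon 3,Taxon 5))) (rooted by Outgroup) and count the minimum state changes it requires (Fitch parsimony):
forked tongue: 1; setae branched: 2; serrated mandibles: 1; petiole constricted: 2.
Total tree length = 6.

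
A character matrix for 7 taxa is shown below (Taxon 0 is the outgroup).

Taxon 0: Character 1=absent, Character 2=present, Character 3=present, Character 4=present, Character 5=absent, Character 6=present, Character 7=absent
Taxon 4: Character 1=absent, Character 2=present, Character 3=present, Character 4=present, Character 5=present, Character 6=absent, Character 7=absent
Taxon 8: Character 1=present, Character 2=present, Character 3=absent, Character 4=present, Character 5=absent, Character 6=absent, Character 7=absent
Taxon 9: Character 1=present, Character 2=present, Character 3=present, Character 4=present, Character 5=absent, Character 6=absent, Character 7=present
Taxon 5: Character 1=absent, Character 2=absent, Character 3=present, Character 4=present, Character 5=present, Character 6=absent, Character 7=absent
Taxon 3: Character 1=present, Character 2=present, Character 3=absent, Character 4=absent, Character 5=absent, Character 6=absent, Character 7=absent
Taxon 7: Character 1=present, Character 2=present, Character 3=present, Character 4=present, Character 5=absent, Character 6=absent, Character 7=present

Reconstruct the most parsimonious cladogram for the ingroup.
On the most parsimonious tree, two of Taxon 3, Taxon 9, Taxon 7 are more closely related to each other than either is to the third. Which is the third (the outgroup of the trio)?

Character polarity is set by the outgroup: the derived state is whichever differs from the outgroup's state, so for Character 2, Character 3, Character 4, Character 6 the derived state is 'absent', and for the remaining characters it is 'present'.
Only Taxon 3, Taxon 7, Taxon 8, and Taxon 9 show the derived state 'present' for Character 1, supporting them as a clade.
Character 2: derived state 'absent' in Taxon 5 only — an autapomorphy, so it tells us nothing about relationships among taxa.
Character 3 (derived state 'absent') is shared by Taxon 3 and Taxon 8 — a synapomorphy uniting that clade.
Character 4: derived state 'absent' in Taxon 3 only — an autapomorphy, so it tells us nothing about relationships among taxa.
Character 5: derived state 'present' in Taxon 4 and Taxon 5 only — synapomorphy for {Taxon 4, Taxon 5}.
Character 6 (derived state 'absent') is shared by all ingroup taxa — unites the whole ingroup.
Only Taxon 7 and Taxon 9 show the derived state 'present' for Character 7, supporting them as a clade.
Most parsimonious ingroup topology: ((Taxon 4,Taxon 5),((Taxon 8,Taxon 3),(Taxon 9,Taxon 7))).
Taxon 7 and Taxon 9 share a more recent common ancestor with each other than either does with Taxon 3, so Taxon 3 is the least closely related of the three.

Taxon 3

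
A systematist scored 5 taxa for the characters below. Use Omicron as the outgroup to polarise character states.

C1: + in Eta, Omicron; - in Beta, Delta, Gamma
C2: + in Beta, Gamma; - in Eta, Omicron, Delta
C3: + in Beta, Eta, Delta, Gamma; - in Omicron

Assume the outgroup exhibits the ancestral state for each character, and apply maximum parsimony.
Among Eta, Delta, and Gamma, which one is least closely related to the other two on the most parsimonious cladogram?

Eta

Character polarity is set by the outgroup: the derived state is whichever differs from the outgroup's state, so for C1 the derived state is '-', and for the remaining characters it is '+'.
C1 (derived state '-') is shared by Beta, Delta, and Gamma — a synapomorphy uniting that clade.
C2 (derived state '+') is shared by Beta and Gamma — a synapomorphy uniting that clade.
All ingroup taxa share the derived state '+' for C3; it defines the ingroup but does not resolve relationships within it.
Most parsimonious ingroup topology: (Eta,((Gamma,Beta),Delta)).
Delta and Gamma share a more recent common ancestor with each other than either does with Eta, so Eta is the least closely related of the three.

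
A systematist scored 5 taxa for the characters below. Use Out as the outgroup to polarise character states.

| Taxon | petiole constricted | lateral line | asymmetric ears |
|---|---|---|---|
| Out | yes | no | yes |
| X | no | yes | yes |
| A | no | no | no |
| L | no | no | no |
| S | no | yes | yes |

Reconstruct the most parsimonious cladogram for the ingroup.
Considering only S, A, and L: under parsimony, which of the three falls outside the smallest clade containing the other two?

Character polarity is set by the outgroup: the derived state is whichever differs from the outgroup's state, so for petiole constricted, asymmetric ears the derived state is 'no', and for the remaining characters it is 'yes'.
All ingroup taxa share the derived state 'no' for petiole constricted; it defines the ingroup but does not resolve relationships within it.
Only S and X show the derived state 'yes' for lateral line, supporting them as a clade.
asymmetric ears: derived state 'no' in A and L only — synapomorphy for {A, L}.
Most parsimonious ingroup topology: ((X,S),(A,L)).
L and A share a more recent common ancestor with each other than either does with S, so S is the least closely related of the three.

S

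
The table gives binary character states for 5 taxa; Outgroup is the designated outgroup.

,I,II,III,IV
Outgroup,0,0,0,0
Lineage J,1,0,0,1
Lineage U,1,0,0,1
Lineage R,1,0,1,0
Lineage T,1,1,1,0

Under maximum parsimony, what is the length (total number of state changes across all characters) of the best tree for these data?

The outgroup has state '0' for every character, so '1' is the derived state throughout.
All ingroup taxa share the derived state '1' for I; it defines the ingroup but does not resolve relationships within it.
II: derived state '1' in Lineage T only — an autapomorphy, so it tells us nothing about relationships among taxa.
III: derived state '1' in Lineage R and Lineage T only — synapomorphy for {Lineage R, Lineage T}.
IV (derived state '1') is shared by Lineage J and Lineage U — a synapomorphy uniting that clade.
Most parsimonious ingroup topology: ((Lineage J,Lineage U),(Lineage R,Lineage T)).
Changes per character on this tree: I: 1; II: 1; III: 1; IV: 1.
Total = 4.

4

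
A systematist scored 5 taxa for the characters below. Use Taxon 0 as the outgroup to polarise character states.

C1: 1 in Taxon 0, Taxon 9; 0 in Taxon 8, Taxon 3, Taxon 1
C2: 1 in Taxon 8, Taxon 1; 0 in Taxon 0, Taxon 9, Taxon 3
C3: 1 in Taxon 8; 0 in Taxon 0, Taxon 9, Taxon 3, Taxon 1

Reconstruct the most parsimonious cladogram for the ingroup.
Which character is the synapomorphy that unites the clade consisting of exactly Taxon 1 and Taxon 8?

C2

Character polarity is set by the outgroup: the derived state is whichever differs from the outgroup's state, so for C1 the derived state is '0', and for the remaining characters it is '1'.
C1: derived state '0' in Taxon 1, Taxon 3, and Taxon 8 only — synapomorphy for {Taxon 1, Taxon 3, Taxon 8}.
C2 (derived state '1') is shared by Taxon 1 and Taxon 8 — a synapomorphy uniting that clade.
C3: derived state '1' in Taxon 8 only — an autapomorphy, so it tells us nothing about relationships among taxa.
Most parsimonious ingroup topology: (((Taxon 8,Taxon 1),Taxon 3),Taxon 9).
The clade {Taxon 1, Taxon 8} is supported by C2: its derived state '1' occurs in exactly those taxa and in no other taxon (including the outgroup).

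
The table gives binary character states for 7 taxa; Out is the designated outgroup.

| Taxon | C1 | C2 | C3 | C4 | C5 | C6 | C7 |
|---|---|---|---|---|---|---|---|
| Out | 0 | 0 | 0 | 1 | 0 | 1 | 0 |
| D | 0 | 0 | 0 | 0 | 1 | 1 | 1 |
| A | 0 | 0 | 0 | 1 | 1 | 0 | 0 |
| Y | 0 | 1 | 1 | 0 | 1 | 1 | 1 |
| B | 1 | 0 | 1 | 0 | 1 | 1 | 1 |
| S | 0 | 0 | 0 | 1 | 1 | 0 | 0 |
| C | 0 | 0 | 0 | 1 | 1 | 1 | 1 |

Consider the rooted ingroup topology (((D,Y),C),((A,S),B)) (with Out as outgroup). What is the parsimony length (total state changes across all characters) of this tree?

10

Map each character onto (((D,Y),C),((A,S),B)) (rooted by Out) and count the minimum state changes it requires (Fitch parsimony):
C1: 1; C2: 1; C3: 2; C4: 2; C5: 1; C6: 1; C7: 2.
Total tree length = 10.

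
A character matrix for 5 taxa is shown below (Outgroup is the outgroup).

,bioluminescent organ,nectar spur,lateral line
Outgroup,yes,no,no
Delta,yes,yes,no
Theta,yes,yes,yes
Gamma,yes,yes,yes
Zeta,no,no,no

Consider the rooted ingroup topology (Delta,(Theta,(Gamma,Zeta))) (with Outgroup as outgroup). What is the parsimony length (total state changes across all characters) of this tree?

Map each character onto (Delta,(Theta,(Gamma,Zeta))) (rooted by Outgroup) and count the minimum state changes it requires (Fitch parsimony):
bioluminescent organ: 1; nectar spur: 2; lateral line: 2.
Total tree length = 5.

5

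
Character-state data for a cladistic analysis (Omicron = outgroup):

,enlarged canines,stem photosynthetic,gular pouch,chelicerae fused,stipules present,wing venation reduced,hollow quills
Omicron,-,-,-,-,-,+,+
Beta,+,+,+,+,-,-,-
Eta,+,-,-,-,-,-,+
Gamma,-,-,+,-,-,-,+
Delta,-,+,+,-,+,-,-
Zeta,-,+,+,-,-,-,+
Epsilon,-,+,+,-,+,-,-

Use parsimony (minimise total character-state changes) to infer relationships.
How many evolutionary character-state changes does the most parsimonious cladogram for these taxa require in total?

Character polarity is set by the outgroup: the derived state is whichever differs from the outgroup's state, so for wing venation reduced, hollow quills the derived state is '-', and for the remaining characters it is '+'.
enlarged canines groups Beta and Eta, which is incompatible with the clades supported by the remaining characters; treating it as convergent (homoplasy) costs fewer steps than any alternative tree.
stem photosynthetic: derived state '+' in Beta, Delta, Epsilon, and Zeta only — synapomorphy for {Beta, Delta, Epsilon, Zeta}.
gular pouch: derived state '+' in Beta, Delta, Epsilon, Gamma, and Zeta only — synapomorphy for {Beta, Delta, Epsilon, Gamma, Zeta}.
chelicerae fused (derived state '+') is unique to Beta (autapomorphy; uninformative for grouping).
stipules present: derived state '+' in Delta and Epsilon only — synapomorphy for {Delta, Epsilon}.
wing venation reduced (derived state '-') is shared by all ingroup taxa — unites the whole ingroup.
hollow quills: derived state '-' in Beta, Delta, and Epsilon only — synapomorphy for {Beta, Delta, Epsilon}.
Most parsimonious ingroup topology: ((((Beta,(Delta,Epsilon)),Zeta),Gamma),Eta).
Changes per character on this tree: enlarged canines: 2; stem photosynthetic: 1; gular pouch: 1; chelicerae fused: 1; stipules present: 1; wing venation reduced: 1; hollow quills: 1.
Total = 8.

8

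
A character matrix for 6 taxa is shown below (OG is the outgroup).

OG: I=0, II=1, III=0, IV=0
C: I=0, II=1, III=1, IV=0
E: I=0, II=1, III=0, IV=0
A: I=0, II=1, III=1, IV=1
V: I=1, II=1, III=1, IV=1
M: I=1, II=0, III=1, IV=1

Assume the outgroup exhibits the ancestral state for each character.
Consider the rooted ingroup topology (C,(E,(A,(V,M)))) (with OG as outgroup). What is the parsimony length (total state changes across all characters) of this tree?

5

Map each character onto (C,(E,(A,(V,M)))) (rooted by OG) and count the minimum state changes it requires (Fitch parsimony):
I: 1; II: 1; III: 2; IV: 1.
Total tree length = 5.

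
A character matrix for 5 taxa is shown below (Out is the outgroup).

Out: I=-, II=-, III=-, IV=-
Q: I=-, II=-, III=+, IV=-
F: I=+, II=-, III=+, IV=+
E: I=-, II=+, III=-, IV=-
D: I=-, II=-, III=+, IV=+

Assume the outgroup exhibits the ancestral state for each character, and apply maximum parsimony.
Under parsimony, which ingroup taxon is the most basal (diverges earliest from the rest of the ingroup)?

E

The outgroup has state '-' for every character, so '+' is the derived state throughout.
I (derived state '+') is unique to F (autapomorphy; uninformative for grouping).
II (derived state '+') is unique to E (autapomorphy; uninformative for grouping).
Only D, F, and Q show the derived state '+' for III, supporting them as a clade.
IV (derived state '+') is shared by D and F — a synapomorphy uniting that clade.
Most parsimonious ingroup topology: ((Q,(F,D)),E).
E is sister to the clade containing all other ingroup taxa, so it is the earliest-diverging (most basal) ingroup lineage.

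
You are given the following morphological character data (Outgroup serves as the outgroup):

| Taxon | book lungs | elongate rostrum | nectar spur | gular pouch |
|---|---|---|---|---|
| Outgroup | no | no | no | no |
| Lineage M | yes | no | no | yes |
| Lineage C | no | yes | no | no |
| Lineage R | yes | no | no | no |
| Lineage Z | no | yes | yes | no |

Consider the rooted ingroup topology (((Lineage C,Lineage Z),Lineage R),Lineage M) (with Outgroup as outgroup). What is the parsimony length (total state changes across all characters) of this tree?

5

Map each character onto (((Lineage C,Lineage Z),Lineage R),Lineage M) (rooted by Outgroup) and count the minimum state changes it requires (Fitch parsimony):
book lungs: 2; elongate rostrum: 1; nectar spur: 1; gular pouch: 1.
Total tree length = 5.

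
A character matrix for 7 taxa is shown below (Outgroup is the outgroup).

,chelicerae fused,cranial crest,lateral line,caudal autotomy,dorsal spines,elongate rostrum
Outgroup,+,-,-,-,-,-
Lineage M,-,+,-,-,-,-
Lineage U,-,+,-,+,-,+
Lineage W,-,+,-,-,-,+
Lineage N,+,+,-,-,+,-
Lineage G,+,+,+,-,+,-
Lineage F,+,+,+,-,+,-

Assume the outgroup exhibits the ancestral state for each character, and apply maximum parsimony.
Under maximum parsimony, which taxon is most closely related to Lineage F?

Lineage G

Character polarity is set by the outgroup: the derived state is whichever differs from the outgroup's state, so for chelicerae fused the derived state is '-', and for the remaining characters it is '+'.
chelicerae fused (derived state '-') is shared by Lineage M, Lineage U, and Lineage W — a synapomorphy uniting that clade.
cranial crest (derived state '+') is shared by all ingroup taxa — unites the whole ingroup.
lateral line (derived state '+') is shared by Lineage F and Lineage G — a synapomorphy uniting that clade.
caudal autotomy: derived state '+' in Lineage U only — an autapomorphy, so it tells us nothing about relationships among taxa.
dorsal spines (derived state '+') is shared by Lineage F, Lineage G, and Lineage N — a synapomorphy uniting that clade.
elongate rostrum: derived state '+' in Lineage U and Lineage W only — synapomorphy for {Lineage U, Lineage W}.
Most parsimonious ingroup topology: ((Lineage M,(Lineage U,Lineage W)),(Lineage N,(Lineage G,Lineage F))).
Lineage F and Lineage G form a cherry on this tree, so they are sister taxa.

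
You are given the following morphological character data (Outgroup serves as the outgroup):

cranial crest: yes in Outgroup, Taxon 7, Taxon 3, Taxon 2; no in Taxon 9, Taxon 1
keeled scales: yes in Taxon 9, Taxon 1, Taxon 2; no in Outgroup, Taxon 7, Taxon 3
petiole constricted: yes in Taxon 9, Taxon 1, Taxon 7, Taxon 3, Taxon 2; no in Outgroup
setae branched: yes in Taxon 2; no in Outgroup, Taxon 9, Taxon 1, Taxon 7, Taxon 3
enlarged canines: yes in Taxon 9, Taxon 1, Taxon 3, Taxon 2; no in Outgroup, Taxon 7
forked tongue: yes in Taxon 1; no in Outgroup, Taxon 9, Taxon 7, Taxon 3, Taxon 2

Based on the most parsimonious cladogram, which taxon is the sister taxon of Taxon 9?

Taxon 1

Character polarity is set by the outgroup: the derived state is whichever differs from the outgroup's state, so for cranial crest the derived state is 'no', and for the remaining characters it is 'yes'.
cranial crest (derived state 'no') is shared by Taxon 1 and Taxon 9 — a synapomorphy uniting that clade.
keeled scales: derived state 'yes' in Taxon 1, Taxon 2, and Taxon 9 only — synapomorphy for {Taxon 1, Taxon 2, Taxon 9}.
petiole constricted (derived state 'yes') is shared by all ingroup taxa — unites the whole ingroup.
setae branched (derived state 'yes') is unique to Taxon 2 (autapomorphy; uninformative for grouping).
Only Taxon 1, Taxon 2, Taxon 3, and Taxon 9 show the derived state 'yes' for enlarged canines, supporting them as a clade.
forked tongue: derived state 'yes' in Taxon 1 only — an autapomorphy, so it tells us nothing about relationships among taxa.
Most parsimonious ingroup topology: ((((Taxon 9,Taxon 1),Taxon 2),Taxon 3),Taxon 7).
Taxon 9 and Taxon 1 form a cherry on this tree, so they are sister taxa.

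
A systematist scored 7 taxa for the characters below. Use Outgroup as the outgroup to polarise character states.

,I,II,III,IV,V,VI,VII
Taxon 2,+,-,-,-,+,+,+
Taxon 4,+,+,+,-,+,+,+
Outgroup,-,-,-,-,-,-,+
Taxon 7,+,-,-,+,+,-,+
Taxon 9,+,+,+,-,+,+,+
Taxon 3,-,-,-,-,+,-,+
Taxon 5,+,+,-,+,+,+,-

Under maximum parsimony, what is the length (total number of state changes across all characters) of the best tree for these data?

Character polarity is set by the outgroup: the derived state is whichever differs from the outgroup's state, so for VII the derived state is '-', and for the remaining characters it is '+'.
Only Taxon 2, Taxon 4, Taxon 5, Taxon 7, and Taxon 9 show the derived state '+' for I, supporting them as a clade.
Only Taxon 4, Taxon 5, and Taxon 9 show the derived state '+' for II, supporting them as a clade.
III (derived state '+') is shared by Taxon 4 and Taxon 9 — a synapomorphy uniting that clade.
IV (state '+') occurs in Taxon 5 and Taxon 7 but conflicts with the nesting implied by the other characters — most parsimoniously interpreted as homoplasy.
All ingroup taxa share the derived state '+' for V; it defines the ingroup but does not resolve relationships within it.
Only Taxon 2, Taxon 4, Taxon 5, and Taxon 9 show the derived state '+' for VI, supporting them as a clade.
VII: derived state '-' in Taxon 5 only — an autapomorphy, so it tells us nothing about relationships among taxa.
Most parsimonious ingroup topology: (((Taxon 2,((Taxon 9,Taxon 4),Taxon 5)),Taxon 7),Taxon 3).
Changes per character on this tree: I: 1; II: 1; III: 1; IV: 2; V: 1; VI: 1; VII: 1.
Total = 8.

8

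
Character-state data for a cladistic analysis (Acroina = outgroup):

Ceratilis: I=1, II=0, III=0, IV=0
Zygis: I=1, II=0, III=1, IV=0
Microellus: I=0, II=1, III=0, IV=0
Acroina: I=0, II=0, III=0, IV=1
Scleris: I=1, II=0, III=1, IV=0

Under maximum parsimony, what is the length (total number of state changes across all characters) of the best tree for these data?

4

Character polarity is set by the outgroup: the derived state is whichever differs from the outgroup's state, so for IV the derived state is '0', and for the remaining characters it is '1'.
Only Ceratilis, Scleris, and Zygis show the derived state '1' for I, supporting them as a clade.
II: derived state '1' in Microellus only — an autapomorphy, so it tells us nothing about relationships among taxa.
Only Scleris and Zygis show the derived state '1' for III, supporting them as a clade.
IV (derived state '0') is shared by all ingroup taxa — unites the whole ingroup.
Most parsimonious ingroup topology: ((Ceratilis,(Scleris,Zygis)),Microellus).
Changes per character on this tree: I: 1; II: 1; III: 1; IV: 1.
Total = 4.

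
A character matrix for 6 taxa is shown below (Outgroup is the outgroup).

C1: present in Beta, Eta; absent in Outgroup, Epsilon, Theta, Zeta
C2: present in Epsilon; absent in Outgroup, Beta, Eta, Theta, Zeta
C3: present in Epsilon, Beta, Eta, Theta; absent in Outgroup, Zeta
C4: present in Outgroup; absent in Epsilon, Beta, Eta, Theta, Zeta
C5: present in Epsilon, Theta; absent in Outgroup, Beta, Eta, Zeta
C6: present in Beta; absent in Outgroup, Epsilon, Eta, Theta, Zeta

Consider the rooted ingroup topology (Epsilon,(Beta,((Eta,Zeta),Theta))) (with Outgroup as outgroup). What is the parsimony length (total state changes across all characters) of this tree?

Map each character onto (Epsilon,(Beta,((Eta,Zeta),Theta))) (rooted by Outgroup) and count the minimum state changes it requires (Fitch parsimony):
C1: 2; C2: 1; C3: 2; C4: 1; C5: 2; C6: 1.
Total tree length = 9.

9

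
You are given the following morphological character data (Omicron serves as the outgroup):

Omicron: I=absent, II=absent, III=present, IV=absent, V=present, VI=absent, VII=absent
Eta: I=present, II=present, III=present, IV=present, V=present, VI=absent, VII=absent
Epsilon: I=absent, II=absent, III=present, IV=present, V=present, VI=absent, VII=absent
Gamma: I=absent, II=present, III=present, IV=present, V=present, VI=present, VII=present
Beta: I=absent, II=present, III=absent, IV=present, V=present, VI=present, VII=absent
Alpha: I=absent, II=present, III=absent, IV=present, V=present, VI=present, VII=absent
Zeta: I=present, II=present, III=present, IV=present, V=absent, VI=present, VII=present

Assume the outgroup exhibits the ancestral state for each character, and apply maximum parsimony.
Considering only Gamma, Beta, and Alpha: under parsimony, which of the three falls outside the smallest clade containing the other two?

Gamma

Character polarity is set by the outgroup: the derived state is whichever differs from the outgroup's state, so for III, V the derived state is 'absent', and for the remaining characters it is 'present'.
I groups Eta and Zeta, which is incompatible with the clades supported by the remaining characters; treating it as convergent (homoplasy) costs fewer steps than any alternative tree.
Only Alpha, Beta, Eta, Gamma, and Zeta show the derived state 'present' for II, supporting them as a clade.
III (derived state 'absent') is shared by Alpha and Beta — a synapomorphy uniting that clade.
IV (derived state 'present') is shared by all ingroup taxa — unites the whole ingroup.
V: derived state 'absent' in Zeta only — an autapomorphy, so it tells us nothing about relationships among taxa.
Only Alpha, Beta, Gamma, and Zeta show the derived state 'present' for VI, supporting them as a clade.
VII (derived state 'present') is shared by Gamma and Zeta — a synapomorphy uniting that clade.
Most parsimonious ingroup topology: ((Eta,((Gamma,Zeta),(Beta,Alpha))),Epsilon).
Beta and Alpha share a more recent common ancestor with each other than either does with Gamma, so Gamma is the least closely related of the three.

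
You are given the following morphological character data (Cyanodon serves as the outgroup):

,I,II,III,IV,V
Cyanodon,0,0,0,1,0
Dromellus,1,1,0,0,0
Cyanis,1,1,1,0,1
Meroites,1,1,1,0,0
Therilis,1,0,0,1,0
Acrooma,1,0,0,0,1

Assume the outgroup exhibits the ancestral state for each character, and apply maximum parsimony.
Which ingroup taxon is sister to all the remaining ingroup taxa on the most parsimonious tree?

Therilis

Character polarity is set by the outgroup: the derived state is whichever differs from the outgroup's state, so for IV the derived state is '0', and for the remaining characters it is '1'.
I (derived state '1') is shared by all ingroup taxa — unites the whole ingroup.
Only Cyanis, Dromellus, and Meroites show the derived state '1' for II, supporting them as a clade.
III: derived state '1' in Cyanis and Meroites only — synapomorphy for {Cyanis, Meroites}.
IV (derived state '0') is shared by Acrooma, Cyanis, Dromellus, and Meroites — a synapomorphy uniting that clade.
V (state '1') occurs in Acrooma and Cyanis but conflicts with the nesting implied by the other characters — most parsimoniously interpreted as homoplasy.
Most parsimonious ingroup topology: (((Dromellus,(Cyanis,Meroites)),Acrooma),Therilis).
Therilis is sister to the clade containing all other ingroup taxa, so it is the earliest-diverging (most basal) ingroup lineage.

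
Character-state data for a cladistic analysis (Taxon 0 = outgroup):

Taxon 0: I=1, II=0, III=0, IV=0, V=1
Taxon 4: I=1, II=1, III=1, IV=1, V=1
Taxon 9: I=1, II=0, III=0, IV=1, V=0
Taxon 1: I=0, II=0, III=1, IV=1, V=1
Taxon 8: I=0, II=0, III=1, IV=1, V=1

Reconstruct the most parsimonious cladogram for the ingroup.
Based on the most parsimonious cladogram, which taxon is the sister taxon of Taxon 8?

Character polarity is set by the outgroup: the derived state is whichever differs from the outgroup's state, so for I, V the derived state is '0', and for the remaining characters it is '1'.
I: derived state '0' in Taxon 1 and Taxon 8 only — synapomorphy for {Taxon 1, Taxon 8}.
II (derived state '1') is unique to Taxon 4 (autapomorphy; uninformative for grouping).
III (derived state '1') is shared by Taxon 1, Taxon 4, and Taxon 8 — a synapomorphy uniting that clade.
IV (derived state '1') is shared by all ingroup taxa — unites the whole ingroup.
V: derived state '0' in Taxon 9 only — an autapomorphy, so it tells us nothing about relationships among taxa.
Most parsimonious ingroup topology: ((Taxon 4,(Taxon 1,Taxon 8)),Taxon 9).
Taxon 8 and Taxon 1 form a cherry on this tree, so they are sister taxa.

Taxon 1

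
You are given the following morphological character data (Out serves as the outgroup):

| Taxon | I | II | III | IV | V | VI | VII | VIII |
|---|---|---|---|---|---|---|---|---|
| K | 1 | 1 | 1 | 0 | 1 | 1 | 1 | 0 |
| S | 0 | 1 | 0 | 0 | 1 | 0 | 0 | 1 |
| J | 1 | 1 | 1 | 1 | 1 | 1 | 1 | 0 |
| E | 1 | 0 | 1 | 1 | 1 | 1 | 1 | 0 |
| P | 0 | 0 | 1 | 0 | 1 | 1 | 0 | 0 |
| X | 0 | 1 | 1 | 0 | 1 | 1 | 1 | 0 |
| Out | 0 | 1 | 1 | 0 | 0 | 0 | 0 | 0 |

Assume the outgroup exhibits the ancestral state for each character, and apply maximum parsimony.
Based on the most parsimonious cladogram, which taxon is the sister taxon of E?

Character polarity is set by the outgroup: the derived state is whichever differs from the outgroup's state, so for II, III the derived state is '0', and for the remaining characters it is '1'.
I: derived state '1' in E, J, and K only — synapomorphy for {E, J, K}.
II (state '0') occurs in E and P but conflicts with the nesting implied by the other characters — most parsimoniously interpreted as homoplasy.
III (derived state '0') is unique to S (autapomorphy; uninformative for grouping).
Only E and J show the derived state '1' for IV, supporting them as a clade.
V (derived state '1') is shared by all ingroup taxa — unites the whole ingroup.
VI: derived state '1' in E, J, K, P, and X only — synapomorphy for {E, J, K, P, X}.
VII (derived state '1') is shared by E, J, K, and X — a synapomorphy uniting that clade.
VIII (derived state '1') is unique to S (autapomorphy; uninformative for grouping).
Most parsimonious ingroup topology: (((((J,E),K),X),P),S).
E and J form a cherry on this tree, so they are sister taxa.

J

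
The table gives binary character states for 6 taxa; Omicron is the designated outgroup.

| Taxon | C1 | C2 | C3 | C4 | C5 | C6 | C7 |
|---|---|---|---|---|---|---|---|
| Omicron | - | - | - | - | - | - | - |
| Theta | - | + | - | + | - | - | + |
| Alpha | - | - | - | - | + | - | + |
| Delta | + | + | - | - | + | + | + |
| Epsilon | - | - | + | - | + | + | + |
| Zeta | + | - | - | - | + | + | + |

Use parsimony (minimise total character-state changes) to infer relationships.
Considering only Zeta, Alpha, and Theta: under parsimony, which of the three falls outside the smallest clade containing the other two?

The outgroup has state '-' for every character, so '+' is the derived state throughout.
Only Delta and Zeta show the derived state '+' for C1, supporting them as a clade.
C2 (state '+') occurs in Delta and Theta but conflicts with the nesting implied by the other characters — most parsimoniously interpreted as homoplasy.
C3 (derived state '+') is unique to Epsilon (autapomorphy; uninformative for grouping).
C4: derived state '+' in Theta only — an autapomorphy, so it tells us nothing about relationships among taxa.
Only Alpha, Delta, Epsilon, and Zeta show the derived state '+' for C5, supporting them as a clade.
C6: derived state '+' in Delta, Epsilon, and Zeta only — synapomorphy for {Delta, Epsilon, Zeta}.
C7 (derived state '+') is shared by all ingroup taxa — unites the whole ingroup.
Most parsimonious ingroup topology: ((Alpha,((Zeta,Delta),Epsilon)),Theta).
Alpha and Zeta share a more recent common ancestor with each other than either does with Theta, so Theta is the least closely related of the three.

Theta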